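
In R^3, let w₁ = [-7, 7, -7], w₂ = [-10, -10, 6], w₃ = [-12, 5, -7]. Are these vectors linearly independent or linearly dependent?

linearly independent

Row-reduce the matrix whose columns are w₁, w₂, w₃.
The reduction yields 3 nonzero rows, so the rank is 3.
Since rank = 3 (the number of vectors), the set is linearly independent.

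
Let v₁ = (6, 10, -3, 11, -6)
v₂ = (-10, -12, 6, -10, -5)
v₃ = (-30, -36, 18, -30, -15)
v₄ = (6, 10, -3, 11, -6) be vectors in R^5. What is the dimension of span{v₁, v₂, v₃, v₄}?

Row-reduce the 4×5 matrix with these as rows.
Exactly 2 pivots survive; hence the rank is 2.

2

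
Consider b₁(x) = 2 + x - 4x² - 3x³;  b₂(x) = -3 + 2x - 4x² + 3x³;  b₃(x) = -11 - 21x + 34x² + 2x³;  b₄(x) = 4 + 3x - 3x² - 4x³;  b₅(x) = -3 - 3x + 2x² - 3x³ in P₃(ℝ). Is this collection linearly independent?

Write each element as a coordinate vector in ℝ⁴ using {1, x, …, x³}.
There are 5 vectors in a 4-dimensional space, so they cannot be linearly independent.

linearly dependent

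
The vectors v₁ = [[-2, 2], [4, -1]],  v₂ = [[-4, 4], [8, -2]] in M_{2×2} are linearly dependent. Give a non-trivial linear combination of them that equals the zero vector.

Pass to coordinate vectors relative to the basis {E₁₁, E₁₂, E₂₁, E₂₂}.
Write the vectors as columns of a matrix and find a nonzero vector in its null space.
A generator of the null space is (2, -1).

2v₁ - v₂ = 0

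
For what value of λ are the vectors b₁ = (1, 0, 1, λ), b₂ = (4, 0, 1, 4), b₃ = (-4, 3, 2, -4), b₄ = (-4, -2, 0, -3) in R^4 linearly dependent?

Dependence holds iff the 4×4 matrix [b₁ b₂ b₃ b₄] is singular.
The determinant works out to 45 - 36*λ.
Solving 45 - 36*λ = 0 yields λ = 5/4.

λ = 5/4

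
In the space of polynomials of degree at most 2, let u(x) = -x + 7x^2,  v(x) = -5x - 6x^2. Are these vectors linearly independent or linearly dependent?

Write each element as a coordinate vector in ℝ³ using {1, x, x^2}.
Row-reduce the matrix whose columns are u, v.
The reduction yields 2 nonzero rows, so the rank is 2.
Since rank = 2 (the number of vectors), the set is linearly independent.

linearly independent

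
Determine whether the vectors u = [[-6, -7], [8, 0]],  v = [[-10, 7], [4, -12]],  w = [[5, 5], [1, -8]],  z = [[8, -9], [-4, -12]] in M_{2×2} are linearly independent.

Take coordinates with respect to the standard basis {E₁₁, E₁₂, E₂₁, E₂₂}.
Place the vectors as rows of a 4×4 matrix and reduce to echelon form.
The reduction yields 4 nonzero rows, so the rank is 4.
Since rank = 4 (the number of vectors), the set is linearly independent.

linearly independent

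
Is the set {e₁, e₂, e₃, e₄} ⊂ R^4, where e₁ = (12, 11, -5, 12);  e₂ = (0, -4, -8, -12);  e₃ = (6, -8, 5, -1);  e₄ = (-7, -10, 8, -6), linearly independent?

Place the vectors as rows of a 4×4 matrix and reduce to echelon form.
The reduction yields 4 nonzero rows, so the rank is 4.
Since rank = 4 (the number of vectors), the set is linearly independent.

linearly independent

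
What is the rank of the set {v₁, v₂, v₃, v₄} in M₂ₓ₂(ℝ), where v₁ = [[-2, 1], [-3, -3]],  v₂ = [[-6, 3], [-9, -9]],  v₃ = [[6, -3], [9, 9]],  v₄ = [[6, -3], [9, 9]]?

rank 1

Pass to coordinate vectors with respect to the basis {E₁₁, E₁₂, E₂₁, E₂₂}.
Form the matrix with v₁, v₂, v₃, v₄ as columns and reduce.
There is 1 pivot column, so rank = 1.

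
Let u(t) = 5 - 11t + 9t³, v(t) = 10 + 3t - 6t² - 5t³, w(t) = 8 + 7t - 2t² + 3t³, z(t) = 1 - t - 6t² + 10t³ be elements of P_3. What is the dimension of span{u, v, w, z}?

Represent each element by its coordinate vector in ℝ⁴.
Form the matrix with u, v, w, z as columns and reduce.
There are 4 pivot columns, so rank = 4.

dim = 4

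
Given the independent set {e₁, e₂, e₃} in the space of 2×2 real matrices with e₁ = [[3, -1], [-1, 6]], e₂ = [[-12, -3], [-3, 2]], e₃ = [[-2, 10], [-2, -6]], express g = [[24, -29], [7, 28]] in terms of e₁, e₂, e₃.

Work in coordinates with respect to the standard basis {E₁₁, E₁₂, E₂₁, E₂₂}.
Solve the system with e₁, e₂, e₃ as columns and g as the right-hand side.
The system has the unique solution (a₁, a₂, a₃) = (2, -1, -3).

g = 2e₁ - e₂ - 3e₃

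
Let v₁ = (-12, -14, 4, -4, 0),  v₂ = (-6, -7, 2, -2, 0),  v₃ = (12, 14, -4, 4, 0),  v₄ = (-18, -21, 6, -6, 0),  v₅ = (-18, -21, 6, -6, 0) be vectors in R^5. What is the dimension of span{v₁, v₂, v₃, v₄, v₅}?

Row-reduce the 5×5 matrix with these as rows.
Reduction leaves 1 leading entry, giving rank 1.

dim = 1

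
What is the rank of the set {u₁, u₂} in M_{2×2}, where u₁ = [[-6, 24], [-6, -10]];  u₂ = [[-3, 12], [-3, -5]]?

Use coordinates relative to {E₁₁, E₁₂, E₂₁, E₂₂}.
Put the 4×2 matrix [u₁|u₂] into echelon form.
The echelon form has 1 nonzero row, so the rank is 1.

rank 1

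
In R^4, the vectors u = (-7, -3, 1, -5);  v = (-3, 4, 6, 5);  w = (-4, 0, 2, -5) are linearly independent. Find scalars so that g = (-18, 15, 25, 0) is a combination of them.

Solve the system with u, v, w as columns and g as the right-hand side.
Row-reducing the augmented matrix gives the unique coefficients (a₁, a₂, a₃) = (-1, 3, 4).

g = -u + 3v + 4w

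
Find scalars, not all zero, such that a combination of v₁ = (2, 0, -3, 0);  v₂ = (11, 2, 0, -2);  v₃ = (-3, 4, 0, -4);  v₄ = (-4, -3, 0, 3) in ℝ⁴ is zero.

v₂ + v₃ + 2v₄ = 0

Set up α₁v₁ + … + α₄v₄ = 0 and solve the homogeneous system.
The free variable yields coefficients (0, 1, 1, 2) (any nonzero multiple also works).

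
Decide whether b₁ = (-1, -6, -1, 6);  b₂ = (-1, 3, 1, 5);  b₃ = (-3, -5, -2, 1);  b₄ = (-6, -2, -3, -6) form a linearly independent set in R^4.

Row-reduce the matrix whose columns are b₁, b₂, b₃, b₄.
The reduction yields 4 nonzero rows, so the rank is 4.
Since rank = 4 (the number of vectors), the set is linearly independent.

linearly independent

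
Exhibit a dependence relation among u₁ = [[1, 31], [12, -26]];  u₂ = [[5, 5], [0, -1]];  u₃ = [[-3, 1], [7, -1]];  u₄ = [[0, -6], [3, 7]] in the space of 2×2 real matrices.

Pass to coordinate vectors relative to the basis {E₁₁, E₁₂, E₂₁, E₂₂}.
Set up α₁u₁ + … + α₄u₄ = 0 and solve the homogeneous system.
One solution (up to scaling) is (1, -2, -3, 3).

u₁ - 2u₂ - 3u₃ + 3u₄ = 0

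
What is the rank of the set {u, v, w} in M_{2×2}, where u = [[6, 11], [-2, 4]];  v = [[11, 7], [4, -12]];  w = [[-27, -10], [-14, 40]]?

2

Use coordinates relative to {E₁₁, E₁₂, E₂₁, E₂₂}.
Put the 4×3 matrix [u|v|w] into echelon form.
Reduction leaves 2 leading entries, giving rank 2.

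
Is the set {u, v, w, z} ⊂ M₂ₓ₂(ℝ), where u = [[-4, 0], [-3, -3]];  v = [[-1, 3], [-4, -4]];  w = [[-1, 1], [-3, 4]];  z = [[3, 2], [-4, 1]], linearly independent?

linearly independent

Write each element as a coordinate vector in ℝ⁴ using {E₁₁, E₁₂, E₂₁, E₂₂}.
The matrix [u|v|w|z] has determinant -273.
A nonzero determinant means the columns are linearly independent.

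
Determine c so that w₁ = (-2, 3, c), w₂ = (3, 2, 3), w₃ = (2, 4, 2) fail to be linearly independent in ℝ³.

c = -2

The set is linearly dependent precisely when det[w₁; w₂; w₃] = 0.
Expanding, det = 8*c + 16.
Setting this to zero gives c = -2.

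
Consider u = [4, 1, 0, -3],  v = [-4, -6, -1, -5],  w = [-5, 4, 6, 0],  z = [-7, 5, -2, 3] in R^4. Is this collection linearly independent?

Form the 4×4 matrix with these as columns; its determinant is 2106.
A nonzero determinant means the columns are linearly independent.

linearly independent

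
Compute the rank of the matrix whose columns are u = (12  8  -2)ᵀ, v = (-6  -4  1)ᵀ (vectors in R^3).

Apply Gaussian elimination to the matrix whose rows are u, v.
Exactly 1 pivot survives; hence the rank is 1.

1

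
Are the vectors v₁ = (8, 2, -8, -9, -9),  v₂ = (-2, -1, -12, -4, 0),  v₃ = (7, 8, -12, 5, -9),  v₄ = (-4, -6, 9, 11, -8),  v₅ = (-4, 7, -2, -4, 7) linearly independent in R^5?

Row-reduce the matrix whose columns are v₁, v₂, v₃, v₄, v₅.
The reduction yields 5 nonzero rows, so the rank is 5.
Since rank = 5 (the number of vectors), the set is linearly independent.

linearly independent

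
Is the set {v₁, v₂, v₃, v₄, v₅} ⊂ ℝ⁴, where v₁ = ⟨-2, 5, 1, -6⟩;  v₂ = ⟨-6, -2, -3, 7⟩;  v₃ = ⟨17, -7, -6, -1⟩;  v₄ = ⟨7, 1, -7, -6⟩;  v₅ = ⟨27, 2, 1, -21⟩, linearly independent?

linearly dependent

There are 5 vectors in a 4-dimensional space, so they cannot be linearly independent.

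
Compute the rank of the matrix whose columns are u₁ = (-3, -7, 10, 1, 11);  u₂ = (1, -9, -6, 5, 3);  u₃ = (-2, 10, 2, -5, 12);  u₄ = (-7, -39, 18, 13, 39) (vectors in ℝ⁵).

Row-reduce the 4×5 matrix with these as rows.
The echelon form has 3 nonzero rows, so the rank is 3.

rank 3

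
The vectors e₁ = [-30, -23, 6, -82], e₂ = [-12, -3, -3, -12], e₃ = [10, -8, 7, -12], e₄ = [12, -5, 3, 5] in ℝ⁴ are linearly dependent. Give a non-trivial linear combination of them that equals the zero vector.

e₁ - 3e₂ - 3e₃ + 2e₄ = 0

Row-reduce the matrix with e₁, e₂, e₃, e₄ as columns; the null space gives the coefficients.
One solution (up to scaling) is (1, -3, -3, 2).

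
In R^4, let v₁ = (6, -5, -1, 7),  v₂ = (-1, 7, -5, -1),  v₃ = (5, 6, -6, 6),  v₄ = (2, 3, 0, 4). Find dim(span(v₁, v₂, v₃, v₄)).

Row-reduce the 4×4 matrix with these as rows.
Reduction leaves 4 leading entries, giving rank 4.

4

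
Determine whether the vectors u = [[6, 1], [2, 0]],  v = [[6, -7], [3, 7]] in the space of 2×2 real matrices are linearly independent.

Write each element as a coordinate vector in ℝ⁴ using {E₁₁, E₁₂, E₂₁, E₂₂}.
Place the vectors as rows of a 2×4 matrix and reduce to echelon form.
The reduction yields 2 nonzero rows, so the rank is 2.
Since rank = 2 (the number of vectors), the set is linearly independent.

linearly independent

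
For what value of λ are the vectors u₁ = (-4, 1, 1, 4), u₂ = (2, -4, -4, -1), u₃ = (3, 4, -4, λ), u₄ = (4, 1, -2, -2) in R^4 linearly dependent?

Dependence holds iff the 4×4 matrix [u₁ u₂ u₃ u₄] is singular.
The determinant works out to 42*λ - 105.
Solving 42*λ - 105 = 0 yields λ = 5/2.

λ = 5/2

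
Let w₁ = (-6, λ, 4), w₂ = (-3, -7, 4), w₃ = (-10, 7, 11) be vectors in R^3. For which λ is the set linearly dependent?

The vectors are dependent exactly when the determinant of the matrix with rows w₁, w₂, w₃ vanishes.
Cofactor expansion gives det = 266 - 7*λ.
Setting this to zero gives λ = 38.

λ = 38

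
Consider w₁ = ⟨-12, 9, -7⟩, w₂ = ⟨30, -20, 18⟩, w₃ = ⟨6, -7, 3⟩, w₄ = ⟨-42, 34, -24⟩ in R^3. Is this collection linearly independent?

linearly dependent

There are 4 vectors in a 3-dimensional space, so they cannot be linearly independent.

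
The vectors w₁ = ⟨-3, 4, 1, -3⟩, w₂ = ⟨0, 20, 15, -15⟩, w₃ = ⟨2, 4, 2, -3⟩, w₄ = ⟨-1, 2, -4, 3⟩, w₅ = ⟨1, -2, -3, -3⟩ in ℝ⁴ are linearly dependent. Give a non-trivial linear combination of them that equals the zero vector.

Set up α₁w₁ + … + α₅w₅ = 0 and solve the homogeneous system.
One solution (up to scaling) is (2, -1, 3, -1, -1).

2w₁ - w₂ + 3w₃ - w₄ - w₅ = 0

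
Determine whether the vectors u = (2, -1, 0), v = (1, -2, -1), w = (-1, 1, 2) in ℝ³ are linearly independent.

linearly independent

Form the 3×3 matrix with these as columns; its determinant is -5.
A nonzero determinant means the columns are linearly independent.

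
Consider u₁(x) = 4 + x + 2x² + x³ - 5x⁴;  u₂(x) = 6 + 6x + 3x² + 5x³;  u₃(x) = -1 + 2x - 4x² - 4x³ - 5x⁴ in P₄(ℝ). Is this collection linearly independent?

linearly independent

Take coordinates with respect to the standard basis {1, x, …, x⁴}.
Place the vectors as rows of a 3×5 matrix and reduce to echelon form.
The reduction yields 3 nonzero rows, so the rank is 3.
Since rank = 3 (the number of vectors), the set is linearly independent.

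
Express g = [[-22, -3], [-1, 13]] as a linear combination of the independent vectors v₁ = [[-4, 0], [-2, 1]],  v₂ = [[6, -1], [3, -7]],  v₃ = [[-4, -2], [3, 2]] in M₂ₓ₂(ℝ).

g = 2v₁ - v₂ + 2v₃

Work in coordinates with respect to the standard basis {E₁₁, E₁₂, E₂₁, E₂₂}.
Solve the system with v₁, v₂, v₃ as columns and g as the right-hand side.
The system has the unique solution (α₁, α₂, α₃) = (2, -1, 2).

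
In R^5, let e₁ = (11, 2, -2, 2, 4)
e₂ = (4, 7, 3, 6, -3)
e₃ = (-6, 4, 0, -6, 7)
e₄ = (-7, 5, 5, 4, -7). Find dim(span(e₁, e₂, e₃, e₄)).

Row-reduce the 4×5 matrix with these as rows.
The echelon form has 3 nonzero rows, so the rank is 3.

dim = 3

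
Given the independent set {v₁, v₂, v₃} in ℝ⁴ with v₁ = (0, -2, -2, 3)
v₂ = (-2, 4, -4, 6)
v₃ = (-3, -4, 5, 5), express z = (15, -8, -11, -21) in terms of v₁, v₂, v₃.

Solve the system with v₁, v₂, v₃ as columns and z as the right-hand side.
The system has the unique solution (c₁, c₂, c₃) = (4, -3, -3).

z = 4v₁ - 3v₂ - 3v₃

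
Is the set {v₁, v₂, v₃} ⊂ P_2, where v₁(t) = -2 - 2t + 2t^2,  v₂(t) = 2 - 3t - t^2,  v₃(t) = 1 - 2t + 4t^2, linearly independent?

Write each element as a coordinate vector in ℝ³ using {1, t, t^2}.
The matrix [v₁|v₂|v₃] has determinant 44.
A nonzero determinant means the columns are linearly independent.

linearly independent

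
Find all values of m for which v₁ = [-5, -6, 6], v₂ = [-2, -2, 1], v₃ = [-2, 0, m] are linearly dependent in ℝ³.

m = -6

Dependence holds iff the 3×3 matrix [v₁ v₂ v₃] is singular.
Expanding, det = -2*m - 12.
Solving -2*m - 12 = 0 yields m = -6.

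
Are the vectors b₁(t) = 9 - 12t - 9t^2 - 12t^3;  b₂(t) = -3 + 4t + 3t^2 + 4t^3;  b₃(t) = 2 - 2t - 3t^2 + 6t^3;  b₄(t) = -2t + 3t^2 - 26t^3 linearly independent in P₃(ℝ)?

linearly dependent

Take coordinates with respect to the standard basis {1, t, …, t^3}.
One vector is a scalar multiple of another, so the set is dependent.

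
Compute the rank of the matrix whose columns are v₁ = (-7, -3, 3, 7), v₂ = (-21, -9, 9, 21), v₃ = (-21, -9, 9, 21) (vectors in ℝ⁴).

Row-reduce the 3×4 matrix with these as rows.
The echelon form has 1 nonzero row, so the rank is 1.

1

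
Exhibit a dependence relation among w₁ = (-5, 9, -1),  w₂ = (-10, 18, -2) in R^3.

Row-reduce the matrix with w₁, w₂ as columns; the null space gives the coefficients.
The free variable yields coefficients (2, -1) (any nonzero multiple also works).

2w₁ - w₂ = 0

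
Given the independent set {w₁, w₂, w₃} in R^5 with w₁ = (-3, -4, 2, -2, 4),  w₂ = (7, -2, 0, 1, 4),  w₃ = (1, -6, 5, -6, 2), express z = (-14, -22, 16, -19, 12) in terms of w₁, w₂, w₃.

Write z = a₁w₁ + … + a₃w₃ and equate components.
Row-reducing the augmented matrix gives the unique coefficients (a₁, a₂, a₃) = (3, -1, 2).

z = 3w₁ - w₂ + 2w₃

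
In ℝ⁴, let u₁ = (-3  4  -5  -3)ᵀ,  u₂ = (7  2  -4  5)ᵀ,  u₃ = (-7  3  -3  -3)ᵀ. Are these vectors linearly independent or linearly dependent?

Row-reduce the matrix whose columns are u₁, u₂, u₃.
The reduction yields 3 nonzero rows, so the rank is 3.
Since rank = 3 (the number of vectors), the set is linearly independent.

linearly independent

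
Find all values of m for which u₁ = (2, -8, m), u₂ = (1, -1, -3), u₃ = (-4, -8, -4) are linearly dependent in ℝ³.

m = -14

Place the vectors as rows of a 3×3 matrix; dependence ⇔ determinant zero.
Cofactor expansion gives det = -12*m - 168.
This vanishes exactly when m = -14.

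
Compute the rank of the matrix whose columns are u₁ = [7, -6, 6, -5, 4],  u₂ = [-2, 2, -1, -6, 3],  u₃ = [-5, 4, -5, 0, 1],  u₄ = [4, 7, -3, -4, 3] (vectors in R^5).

Row-reduce the 4×5 matrix with these as rows.
Reduction leaves 4 leading entries, giving rank 4.

4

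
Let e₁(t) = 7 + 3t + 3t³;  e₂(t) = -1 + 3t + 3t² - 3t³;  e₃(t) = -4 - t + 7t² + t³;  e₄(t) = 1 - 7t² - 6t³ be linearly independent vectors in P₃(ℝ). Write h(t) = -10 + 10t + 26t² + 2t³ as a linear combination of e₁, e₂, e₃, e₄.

Identify each element with its coordinate vector in ℝ⁴ via {1, t, …, t³}.
Set up the augmented matrix [e₁ | e₂ | e₃ | e₄ | h] and row-reduce.
Row-reducing the augmented matrix gives the unique coefficients (a₁, …, a₄) = (-1, 4, -1, -3).

h = -e₁ + 4e₂ - e₃ - 3e₄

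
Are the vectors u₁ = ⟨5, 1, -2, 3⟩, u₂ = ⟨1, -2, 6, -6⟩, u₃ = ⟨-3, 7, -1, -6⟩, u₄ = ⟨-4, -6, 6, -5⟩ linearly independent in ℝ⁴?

linearly independent

Form the 4×4 matrix with these as columns; its determinant is 339.
A nonzero determinant means the columns are linearly independent.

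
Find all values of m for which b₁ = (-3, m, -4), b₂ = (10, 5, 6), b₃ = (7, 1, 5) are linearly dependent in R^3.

m = 43/8

The set is linearly dependent precisely when det[b₁; b₂; b₃] = 0.
Expanding, det = 43 - 8*m.
Setting this to zero gives m = 43/8.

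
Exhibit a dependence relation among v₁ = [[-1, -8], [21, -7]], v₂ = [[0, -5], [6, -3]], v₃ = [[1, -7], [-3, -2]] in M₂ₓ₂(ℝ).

v₁ - 3v₂ + v₃ = 0

Take coordinates with respect to {E₁₁, E₁₂, E₂₁, E₂₂}.
Set up α₁v₁ + … + α₃v₃ = 0 and solve the homogeneous system.
A generator of the null space is (1, -3, 1).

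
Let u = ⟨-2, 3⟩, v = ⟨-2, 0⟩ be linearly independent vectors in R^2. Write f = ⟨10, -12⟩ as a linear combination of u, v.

Write f = a₁u + a₂v and equate components.
The system has the unique solution (a₁, a₂) = (-4, -1).

f = -4u - v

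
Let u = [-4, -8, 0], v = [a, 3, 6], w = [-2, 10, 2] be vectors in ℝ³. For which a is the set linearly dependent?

The vectors are dependent exactly when the determinant of the matrix with rows u, v, w vanishes.
Expanding, det = 16*a + 312.
Setting this to zero gives a = -39/2.

a = -39/2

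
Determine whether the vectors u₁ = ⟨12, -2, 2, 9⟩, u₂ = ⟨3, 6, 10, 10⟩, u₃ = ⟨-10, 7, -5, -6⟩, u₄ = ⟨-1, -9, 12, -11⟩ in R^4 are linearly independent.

linearly independent

Row-reduce the matrix whose columns are u₁, u₂, u₃, u₄.
The reduction yields 4 nonzero rows, so the rank is 4.
Since rank = 4 (the number of vectors), the set is linearly independent.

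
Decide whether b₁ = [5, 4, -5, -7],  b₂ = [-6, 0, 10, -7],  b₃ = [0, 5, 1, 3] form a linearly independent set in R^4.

Place the vectors as rows of a 3×4 matrix and reduce to echelon form.
The reduction yields 3 nonzero rows, so the rank is 3.
Since rank = 3 (the number of vectors), the set is linearly independent.

linearly independent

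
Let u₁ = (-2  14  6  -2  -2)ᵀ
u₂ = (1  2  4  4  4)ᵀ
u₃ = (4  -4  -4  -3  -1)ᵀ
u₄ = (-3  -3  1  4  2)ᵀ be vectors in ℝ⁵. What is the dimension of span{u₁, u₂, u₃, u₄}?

3

Apply Gaussian elimination to the matrix whose rows are u₁, u₂, u₃, u₄.
The echelon form has 3 nonzero rows, so the rank is 3.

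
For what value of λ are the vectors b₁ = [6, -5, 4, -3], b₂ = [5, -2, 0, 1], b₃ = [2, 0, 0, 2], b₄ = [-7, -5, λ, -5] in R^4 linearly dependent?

λ = 48

Place the vectors as rows of a 4×4 matrix; dependence ⇔ determinant zero.
The determinant works out to 192 - 4*λ.
Solving 192 - 4*λ = 0 yields λ = 48.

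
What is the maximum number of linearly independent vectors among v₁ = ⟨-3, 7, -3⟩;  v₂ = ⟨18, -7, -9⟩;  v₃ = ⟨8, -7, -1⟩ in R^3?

2

Row-reduce the 3×3 matrix with these as rows.
The echelon form has 2 nonzero rows, so the rank is 2.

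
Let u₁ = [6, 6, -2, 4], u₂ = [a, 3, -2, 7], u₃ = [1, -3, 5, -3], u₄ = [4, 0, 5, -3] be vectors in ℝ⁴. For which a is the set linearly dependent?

a = 33/7

Dependence holds iff the 4×4 matrix [u₁ u₂ u₃ u₄] is singular.
The determinant works out to 42*a - 198.
Solving 42*a - 198 = 0 yields a = 33/7.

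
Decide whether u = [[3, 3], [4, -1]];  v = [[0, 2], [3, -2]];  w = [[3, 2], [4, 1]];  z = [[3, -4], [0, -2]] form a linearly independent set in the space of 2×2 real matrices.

Take coordinates with respect to the standard basis {E₁₁, E₁₂, E₂₁, E₂₂}.
The matrix [u|v|w|z] has determinant -111.
A nonzero determinant means the columns are linearly independent.

linearly independent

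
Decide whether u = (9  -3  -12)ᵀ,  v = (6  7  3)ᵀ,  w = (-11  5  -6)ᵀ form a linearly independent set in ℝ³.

linearly independent

The matrix [u|v|w] has determinant -1806.
A nonzero determinant means the columns are linearly independent.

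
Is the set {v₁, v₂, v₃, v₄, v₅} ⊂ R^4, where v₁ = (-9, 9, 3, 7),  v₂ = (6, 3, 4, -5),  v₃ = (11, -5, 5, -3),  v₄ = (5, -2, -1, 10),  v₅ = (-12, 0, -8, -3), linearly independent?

There are 5 vectors in a 4-dimensional space, so they cannot be linearly independent.

linearly dependent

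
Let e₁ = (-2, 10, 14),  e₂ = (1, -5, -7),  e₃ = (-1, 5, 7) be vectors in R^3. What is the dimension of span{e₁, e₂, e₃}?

1

Apply Gaussian elimination to the matrix whose rows are e₁, e₂, e₃.
Reduction leaves 1 leading entry, giving rank 1.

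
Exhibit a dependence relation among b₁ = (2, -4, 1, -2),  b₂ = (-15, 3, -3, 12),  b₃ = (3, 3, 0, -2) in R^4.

Write the vectors as columns of a matrix and find a nonzero vector in its null space.
One solution (up to scaling) is (3, 1, 3).

3b₁ + b₂ + 3b₃ = 0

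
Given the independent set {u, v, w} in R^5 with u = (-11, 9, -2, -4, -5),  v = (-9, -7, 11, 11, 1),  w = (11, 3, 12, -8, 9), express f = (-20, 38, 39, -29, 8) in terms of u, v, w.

Write f = α₁u + … + α₃w and equate components.
The system has the unique solution (α₁, α₂, α₃) = (4, 1, 3).

f = 4u + v + 3w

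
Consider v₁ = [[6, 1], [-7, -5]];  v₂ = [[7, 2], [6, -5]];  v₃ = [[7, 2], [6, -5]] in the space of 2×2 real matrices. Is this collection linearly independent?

Take coordinates with respect to the standard basis {E₁₁, E₁₂, E₂₁, E₂₂}.
Two of the vectors are equal, giving an immediate dependence.

linearly dependent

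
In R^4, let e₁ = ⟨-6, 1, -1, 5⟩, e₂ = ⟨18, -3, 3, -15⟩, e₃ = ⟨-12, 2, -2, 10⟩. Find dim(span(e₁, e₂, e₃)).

Apply Gaussian elimination to the matrix whose rows are e₁, e₂, e₃.
Reduction leaves 1 leading entry, giving rank 1.

1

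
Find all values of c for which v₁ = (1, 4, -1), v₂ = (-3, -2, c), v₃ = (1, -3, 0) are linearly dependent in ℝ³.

The vectors are dependent exactly when the determinant of the matrix with rows v₁, v₂, v₃ vanishes.
The determinant works out to 7*c - 11.
Setting this to zero gives c = 11/7.

c = 11/7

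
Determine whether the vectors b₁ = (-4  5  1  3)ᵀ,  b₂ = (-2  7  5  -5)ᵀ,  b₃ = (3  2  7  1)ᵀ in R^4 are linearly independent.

linearly independent

Place the vectors as rows of a 3×4 matrix and reduce to echelon form.
The reduction yields 3 nonzero rows, so the rank is 3.
Since rank = 3 (the number of vectors), the set is linearly independent.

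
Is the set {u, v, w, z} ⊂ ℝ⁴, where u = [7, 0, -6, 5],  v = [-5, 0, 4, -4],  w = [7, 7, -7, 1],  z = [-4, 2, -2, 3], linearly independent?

Place the vectors as rows of a 4×4 matrix and reduce to echelon form.
The reduction yields 4 nonzero rows, so the rank is 4.
Since rank = 4 (the number of vectors), the set is linearly independent.

linearly independent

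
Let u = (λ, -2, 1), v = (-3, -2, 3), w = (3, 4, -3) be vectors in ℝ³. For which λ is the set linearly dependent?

Place the vectors as rows of a 3×3 matrix; dependence ⇔ determinant zero.
The determinant works out to -6*λ - 6.
This vanishes exactly when λ = -1.

λ = -1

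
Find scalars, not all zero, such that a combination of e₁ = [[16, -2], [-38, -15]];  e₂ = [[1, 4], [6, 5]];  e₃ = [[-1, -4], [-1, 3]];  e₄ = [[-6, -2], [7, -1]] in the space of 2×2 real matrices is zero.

Write each element as a vector in ℝ⁴ using {E₁₁, E₁₂, E₂₁, E₂₂}.
Solve the homogeneous system with e₁, e₂, e₃, e₄ as columns by row-reducing the coefficient matrix.
One solution (up to scaling) is (1, 3, 1, 3).

e₁ + 3e₂ + e₃ + 3e₄ = 0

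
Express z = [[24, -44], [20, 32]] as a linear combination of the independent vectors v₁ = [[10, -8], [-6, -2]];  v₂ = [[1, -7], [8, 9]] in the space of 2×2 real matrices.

z = 2v₁ + 4v₂

Take coordinate vectors relative to {E₁₁, E₁₂, E₂₁, E₂₂}.
Set up the augmented matrix [v₁ | v₂ | z] and row-reduce.
Back-substitution yields (a₁, a₂) = (2, 4).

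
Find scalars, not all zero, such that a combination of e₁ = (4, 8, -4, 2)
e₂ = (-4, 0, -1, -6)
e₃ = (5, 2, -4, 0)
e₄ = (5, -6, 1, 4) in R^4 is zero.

Set up α₁e₁ + … + α₄e₄ = 0 and solve the homogeneous system.
A generator of the null space is (1, 1, -1, 1).

e₁ + e₂ - e₃ + e₄ = 0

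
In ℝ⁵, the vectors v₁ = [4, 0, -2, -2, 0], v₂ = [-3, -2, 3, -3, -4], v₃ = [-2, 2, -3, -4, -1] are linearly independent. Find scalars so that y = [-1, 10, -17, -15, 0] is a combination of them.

Write y = α₁v₁ + … + α₃v₃ and equate components.
Row-reducing the augmented matrix gives the unique coefficients (α₁, α₂, α₃) = (1, -1, 4).

y = v₁ - v₂ + 4v₃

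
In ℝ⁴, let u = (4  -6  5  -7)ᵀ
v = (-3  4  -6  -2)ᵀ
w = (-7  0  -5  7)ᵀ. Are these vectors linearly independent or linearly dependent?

Place the vectors as rows of a 3×4 matrix and reduce to echelon form.
The reduction yields 3 nonzero rows, so the rank is 3.
Since rank = 3 (the number of vectors), the set is linearly independent.

linearly independent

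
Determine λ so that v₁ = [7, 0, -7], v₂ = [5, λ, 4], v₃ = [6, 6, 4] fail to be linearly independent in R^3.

λ = 27/5

Place the vectors as rows of a 3×3 matrix; dependence ⇔ determinant zero.
Expanding, det = 70*λ - 378.
Setting this to zero gives λ = 27/5.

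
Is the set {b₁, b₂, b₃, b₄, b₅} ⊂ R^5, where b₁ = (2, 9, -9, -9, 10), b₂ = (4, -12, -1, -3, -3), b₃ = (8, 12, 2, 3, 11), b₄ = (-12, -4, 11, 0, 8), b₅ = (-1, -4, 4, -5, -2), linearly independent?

Place the vectors as rows of a 5×5 matrix and reduce to echelon form.
The reduction yields 5 nonzero rows, so the rank is 5.
Since rank = 5 (the number of vectors), the set is linearly independent.

linearly independent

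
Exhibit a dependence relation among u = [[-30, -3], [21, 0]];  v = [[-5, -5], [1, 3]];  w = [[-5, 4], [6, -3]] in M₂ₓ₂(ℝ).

Write each element as a vector in ℝ⁴ using {E₁₁, E₁₂, E₂₁, E₂₂}.
Write the vectors as columns of a matrix and find a nonzero vector in its null space.
A generator of the null space is (1, -3, -3).

u - 3v - 3w = 0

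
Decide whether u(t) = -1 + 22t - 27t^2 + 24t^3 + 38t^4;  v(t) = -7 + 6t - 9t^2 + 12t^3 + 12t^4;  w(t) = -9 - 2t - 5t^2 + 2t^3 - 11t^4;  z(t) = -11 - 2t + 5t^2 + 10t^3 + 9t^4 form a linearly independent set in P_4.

linearly dependent

Take coordinates with respect to the standard basis {1, t, …, t^4}.
Row-reduce the matrix whose columns are u, v, w, z.
The reduction yields 3 nonzero rows, so the rank is 3.
Since rank 3 < 4, the set is linearly dependent.
Indeed u - 3v + w + z = 0.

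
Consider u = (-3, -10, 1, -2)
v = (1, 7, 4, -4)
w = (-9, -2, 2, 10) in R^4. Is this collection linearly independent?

Place the vectors as rows of a 3×4 matrix and reduce to echelon form.
The reduction yields 3 nonzero rows, so the rank is 3.
Since rank = 3 (the number of vectors), the set is linearly independent.

linearly independent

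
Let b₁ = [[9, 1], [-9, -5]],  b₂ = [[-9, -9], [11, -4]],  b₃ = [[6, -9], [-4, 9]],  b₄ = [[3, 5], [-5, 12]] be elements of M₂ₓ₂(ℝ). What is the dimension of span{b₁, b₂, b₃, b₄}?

Use coordinates relative to {E₁₁, E₁₂, E₂₁, E₂₂}.
Put the 4×4 matrix [b₁|b₂|b₃|b₄] into echelon form.
There are 4 pivot columns, so rank = 4.

dim = 4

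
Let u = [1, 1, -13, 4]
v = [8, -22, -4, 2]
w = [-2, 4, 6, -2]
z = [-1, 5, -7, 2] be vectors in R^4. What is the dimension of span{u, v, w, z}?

Form the matrix with u, v, w, z as columns and reduce.
Reduction leaves 2 leading entries, giving rank 2.

2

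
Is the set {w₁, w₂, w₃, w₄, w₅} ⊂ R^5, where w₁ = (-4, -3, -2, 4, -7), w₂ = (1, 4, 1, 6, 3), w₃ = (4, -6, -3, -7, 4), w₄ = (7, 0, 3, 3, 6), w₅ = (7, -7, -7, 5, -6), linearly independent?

The matrix [w₁|w₂|w₃|w₄|w₅] has determinant -15749.
A nonzero determinant means the columns are linearly independent.

linearly independent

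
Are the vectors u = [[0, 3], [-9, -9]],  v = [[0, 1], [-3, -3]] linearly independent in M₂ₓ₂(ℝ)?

linearly dependent

Take coordinates with respect to the standard basis {E₁₁, E₁₂, E₂₁, E₂₂}.
Place the vectors as rows of a 2×4 matrix and reduce to echelon form.
The reduction yields 1 nonzero row, so the rank is 1.
Since rank 1 < 2, the set is linearly dependent.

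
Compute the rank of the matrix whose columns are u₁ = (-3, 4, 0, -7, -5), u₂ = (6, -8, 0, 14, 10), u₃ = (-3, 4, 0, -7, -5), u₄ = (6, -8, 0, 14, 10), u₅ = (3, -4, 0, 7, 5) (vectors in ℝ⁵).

Put the 5×5 matrix [u₁|u₂|u₃|u₄|u₅] into echelon form.
Exactly 1 pivot survives; hence the rank is 1.

1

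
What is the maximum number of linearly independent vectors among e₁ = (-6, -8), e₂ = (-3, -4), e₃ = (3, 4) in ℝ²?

1

Form the matrix with e₁, e₂, e₃ as columns and reduce.
Reduction leaves 1 leading entry, giving rank 1.
(With 3 elements in a 2-dimensional space the rank is at most 2.)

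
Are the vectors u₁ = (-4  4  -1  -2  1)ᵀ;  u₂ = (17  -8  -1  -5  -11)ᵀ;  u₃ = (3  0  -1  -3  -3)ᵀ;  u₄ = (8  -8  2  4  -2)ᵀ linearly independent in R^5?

linearly dependent

Place the vectors as rows of a 4×5 matrix and reduce to echelon form.
The reduction yields 2 nonzero rows, so the rank is 2.
Since rank 2 < 4, the set is linearly dependent.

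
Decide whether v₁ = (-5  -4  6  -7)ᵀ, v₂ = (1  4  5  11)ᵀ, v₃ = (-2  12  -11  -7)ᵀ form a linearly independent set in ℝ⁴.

Place the vectors as rows of a 3×4 matrix and reduce to echelon form.
The reduction yields 3 nonzero rows, so the rank is 3.
Since rank = 3 (the number of vectors), the set is linearly independent.

linearly independent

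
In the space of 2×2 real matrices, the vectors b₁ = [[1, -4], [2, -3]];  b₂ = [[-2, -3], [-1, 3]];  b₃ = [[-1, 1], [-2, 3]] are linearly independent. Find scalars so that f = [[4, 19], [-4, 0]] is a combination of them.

Identify each element with its coordinate vector in ℝ⁴ via {E₁₁, E₁₂, E₂₁, E₂₂}.
Solve the system with b₁, b₂, b₃ as columns and f as the right-hand side.
The system has the unique solution (a₁, a₂, a₃) = (-1, -4, 3).

f = -b₁ - 4b₂ + 3b₃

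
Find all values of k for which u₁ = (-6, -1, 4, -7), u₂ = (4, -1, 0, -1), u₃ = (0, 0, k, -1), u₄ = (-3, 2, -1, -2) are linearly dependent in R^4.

k = 1/7

Dependence holds iff the 4×4 matrix [u₁ u₂ u₃ u₄] is singular.
The determinant works out to 10 - 70*k.
This vanishes exactly when k = 1/7.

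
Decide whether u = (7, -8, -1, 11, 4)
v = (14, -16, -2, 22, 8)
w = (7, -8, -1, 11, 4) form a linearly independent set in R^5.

linearly dependent

Row-reduce the matrix whose columns are u, v, w.
The reduction yields 1 nonzero row, so the rank is 1.
Since rank 1 < 3, the set is linearly dependent.
Indeed 2u - v = 0.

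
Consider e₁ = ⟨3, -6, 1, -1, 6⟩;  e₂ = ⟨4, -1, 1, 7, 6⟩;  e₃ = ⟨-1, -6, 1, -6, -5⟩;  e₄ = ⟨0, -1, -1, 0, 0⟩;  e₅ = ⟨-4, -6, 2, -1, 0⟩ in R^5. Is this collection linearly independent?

Form the 5×5 matrix with these as columns; its determinant is 2426.
A nonzero determinant means the columns are linearly independent.

linearly independent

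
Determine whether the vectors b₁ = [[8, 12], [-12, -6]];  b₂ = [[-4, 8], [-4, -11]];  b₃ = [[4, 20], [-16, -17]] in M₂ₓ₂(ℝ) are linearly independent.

Write each element as a coordinate vector in ℝ⁴ using {E₁₁, E₁₂, E₂₁, E₂₂}.
Place the vectors as rows of a 3×4 matrix and reduce to echelon form.
The reduction yields 2 nonzero rows, so the rank is 2.
Since rank 2 < 3, the set is linearly dependent.

linearly dependent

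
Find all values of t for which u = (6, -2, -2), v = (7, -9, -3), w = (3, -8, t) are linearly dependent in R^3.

t = -17/10

Dependence holds iff the 3×3 matrix [u v w] is singular.
Cofactor expansion gives det = -40*t - 68.
Setting this to zero gives t = -17/10.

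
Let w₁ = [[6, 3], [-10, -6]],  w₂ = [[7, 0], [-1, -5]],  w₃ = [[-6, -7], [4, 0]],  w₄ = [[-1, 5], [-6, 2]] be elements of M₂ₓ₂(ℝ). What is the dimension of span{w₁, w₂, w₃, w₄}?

3

Use coordinates relative to {E₁₁, E₁₂, E₂₁, E₂₂}.
Apply Gaussian elimination to the matrix whose rows are w₁, w₂, w₃, w₄.
Exactly 3 pivots survive; hence the rank is 3.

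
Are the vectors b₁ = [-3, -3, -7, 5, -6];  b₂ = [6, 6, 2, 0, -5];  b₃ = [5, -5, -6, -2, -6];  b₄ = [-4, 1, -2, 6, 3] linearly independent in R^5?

Place the vectors as rows of a 4×5 matrix and reduce to echelon form.
The reduction yields 4 nonzero rows, so the rank is 4.
Since rank = 4 (the number of vectors), the set is linearly independent.

linearly independent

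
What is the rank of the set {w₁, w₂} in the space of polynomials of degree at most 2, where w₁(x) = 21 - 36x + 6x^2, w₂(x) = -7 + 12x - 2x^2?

Represent each element by its coordinate vector in ℝ³.
Form the matrix with w₁, w₂ as columns and reduce.
The echelon form has 1 nonzero row, so the rank is 1.

rank 1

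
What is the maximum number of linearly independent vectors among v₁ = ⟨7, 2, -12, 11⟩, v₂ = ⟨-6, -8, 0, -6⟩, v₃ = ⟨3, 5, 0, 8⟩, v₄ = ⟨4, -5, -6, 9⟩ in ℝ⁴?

4

Apply Gaussian elimination to the matrix whose rows are v₁, v₂, v₃, v₄.
The echelon form has 4 nonzero rows, so the rank is 4.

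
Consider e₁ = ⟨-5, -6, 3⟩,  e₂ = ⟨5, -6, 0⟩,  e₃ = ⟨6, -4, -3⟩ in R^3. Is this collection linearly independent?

linearly independent

The matrix [e₁|e₂|e₃] has determinant -132.
A nonzero determinant means the columns are linearly independent.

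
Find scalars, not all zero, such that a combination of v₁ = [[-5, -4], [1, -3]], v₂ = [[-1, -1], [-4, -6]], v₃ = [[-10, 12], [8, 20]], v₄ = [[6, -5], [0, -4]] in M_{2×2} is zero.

Pass to coordinate vectors relative to the basis {E₁₁, E₁₂, E₂₁, E₂₂}.
Solve the homogeneous system with v₁, v₂, v₃, v₄ as columns by row-reducing the coefficient matrix.
One solution (up to scaling) is (0, 2, 1, 2).

2v₂ + v₃ + 2v₄ = 0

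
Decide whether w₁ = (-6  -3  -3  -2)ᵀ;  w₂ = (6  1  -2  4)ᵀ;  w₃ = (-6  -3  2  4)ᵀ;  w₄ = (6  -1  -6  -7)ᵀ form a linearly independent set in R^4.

linearly independent

Form the 4×4 matrix with these as columns; its determinant is -852.
A nonzero determinant means the columns are linearly independent.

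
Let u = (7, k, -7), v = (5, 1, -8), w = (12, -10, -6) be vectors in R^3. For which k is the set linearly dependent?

Place the vectors as rows of a 3×3 matrix; dependence ⇔ determinant zero.
Cofactor expansion gives det = -66*k - 168.
This vanishes exactly when k = -28/11.

k = -28/11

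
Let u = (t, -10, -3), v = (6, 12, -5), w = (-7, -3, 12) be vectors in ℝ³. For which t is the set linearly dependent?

The set is linearly dependent precisely when det[u; v; w] = 0.
Expanding, det = 129*t + 172.
Solving 129*t + 172 = 0 yields t = -4/3.

t = -4/3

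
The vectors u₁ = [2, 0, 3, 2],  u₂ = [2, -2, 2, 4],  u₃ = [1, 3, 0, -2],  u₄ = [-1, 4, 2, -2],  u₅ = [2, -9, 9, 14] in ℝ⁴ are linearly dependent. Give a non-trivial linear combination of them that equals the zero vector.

Solve the homogeneous system with u₁, u₂, u₃, u₄, u₅ as columns by row-reducing the coefficient matrix.
A generator of the null space is (1, 2, -3, 1, -1).

u₁ + 2u₂ - 3u₃ + u₄ - u₅ = 0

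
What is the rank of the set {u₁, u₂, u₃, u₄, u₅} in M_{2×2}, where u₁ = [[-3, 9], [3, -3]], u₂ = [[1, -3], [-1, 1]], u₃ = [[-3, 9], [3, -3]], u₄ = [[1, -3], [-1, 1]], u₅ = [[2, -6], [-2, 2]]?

rank 1

Represent each element by its coordinate vector in ℝ⁴.
Apply Gaussian elimination to the matrix whose rows are u₁, u₂, u₃, u₄, u₅.
Exactly 1 pivot survives; hence the rank is 1.
(With 5 elements in a 4-dimensional space the rank is at most 4.)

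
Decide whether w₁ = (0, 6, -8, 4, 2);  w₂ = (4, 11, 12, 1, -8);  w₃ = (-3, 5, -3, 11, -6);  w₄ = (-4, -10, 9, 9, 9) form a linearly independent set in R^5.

linearly independent

Place the vectors as rows of a 4×5 matrix and reduce to echelon form.
The reduction yields 4 nonzero rows, so the rank is 4.
Since rank = 4 (the number of vectors), the set is linearly independent.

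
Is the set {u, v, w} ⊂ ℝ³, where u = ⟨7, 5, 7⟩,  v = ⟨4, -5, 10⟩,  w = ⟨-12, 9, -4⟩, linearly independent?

linearly independent

Place the vectors as rows of a 3×3 matrix and reduce to echelon form.
The reduction yields 3 nonzero rows, so the rank is 3.
Since rank = 3 (the number of vectors), the set is linearly independent.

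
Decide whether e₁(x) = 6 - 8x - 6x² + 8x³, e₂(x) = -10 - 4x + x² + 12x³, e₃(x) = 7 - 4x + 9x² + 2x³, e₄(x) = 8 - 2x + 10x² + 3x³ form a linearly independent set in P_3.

linearly independent

Take coordinates with respect to the standard basis {1, x, …, x³}.
Form the 4×4 matrix with these as columns; its determinant is -6232.
A nonzero determinant means the columns are linearly independent.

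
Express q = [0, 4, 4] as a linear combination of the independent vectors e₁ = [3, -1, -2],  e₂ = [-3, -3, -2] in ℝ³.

q = -e₁ - e₂

Solve the system with e₁, e₂ as columns and q as the right-hand side.
Back-substitution yields (a₁, a₂) = (-1, -1).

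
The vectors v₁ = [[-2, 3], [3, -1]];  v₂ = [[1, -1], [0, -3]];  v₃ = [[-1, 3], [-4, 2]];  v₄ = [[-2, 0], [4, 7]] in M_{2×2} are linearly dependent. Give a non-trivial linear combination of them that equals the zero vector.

3v₂ + v₃ + v₄ = 0

Write each element as a vector in ℝ⁴ using {E₁₁, E₁₂, E₂₁, E₂₂}.
Set up α₁v₁ + … + α₄v₄ = 0 and solve the homogeneous system.
A generator of the null space is (0, 3, 1, 1).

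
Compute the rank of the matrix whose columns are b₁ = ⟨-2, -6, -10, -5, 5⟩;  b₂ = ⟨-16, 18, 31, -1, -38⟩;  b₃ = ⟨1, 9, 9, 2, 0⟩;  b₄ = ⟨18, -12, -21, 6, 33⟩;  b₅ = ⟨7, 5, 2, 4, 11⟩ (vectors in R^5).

Form the matrix with b₁, b₂, b₃, b₄, b₅ as columns and reduce.
The echelon form has 3 nonzero rows, so the rank is 3.

rank 3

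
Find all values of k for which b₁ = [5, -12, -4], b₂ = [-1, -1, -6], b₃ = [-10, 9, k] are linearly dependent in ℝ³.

The set is linearly dependent precisely when det[b₁; b₂; b₃] = 0.
Cofactor expansion gives det = -17*k - 374.
This vanishes exactly when k = -22.

k = -22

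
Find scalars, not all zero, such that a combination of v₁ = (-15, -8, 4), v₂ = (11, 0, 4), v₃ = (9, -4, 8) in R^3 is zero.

v₁ + 3v₂ - 2v₃ = 0

Set up α₁v₁ + … + α₃v₃ = 0 and solve the homogeneous system.
One solution (up to scaling) is (1, 3, -2).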